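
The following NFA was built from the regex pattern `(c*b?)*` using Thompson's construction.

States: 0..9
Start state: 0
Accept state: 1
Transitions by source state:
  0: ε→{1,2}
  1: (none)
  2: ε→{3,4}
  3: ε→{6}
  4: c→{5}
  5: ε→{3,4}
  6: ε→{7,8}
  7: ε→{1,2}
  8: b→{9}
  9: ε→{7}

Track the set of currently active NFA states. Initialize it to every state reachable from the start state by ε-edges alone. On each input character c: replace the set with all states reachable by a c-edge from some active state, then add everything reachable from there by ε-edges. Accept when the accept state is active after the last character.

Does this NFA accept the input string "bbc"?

initial (ε-close {0}): {0,1,2,3,4,6,7,8}
'b' @ 1: {1,2,3,4,6,7,8,9}  [accepting]
'b' @ 2: {1,2,3,4,6,7,8,9}  [accepting]
'c' @ 3: {1,2,3,4,5,6,7,8}  [accepting]
end set {1,2,3,4,5,6,7,8} — state 1 in

Answer: ACCEPT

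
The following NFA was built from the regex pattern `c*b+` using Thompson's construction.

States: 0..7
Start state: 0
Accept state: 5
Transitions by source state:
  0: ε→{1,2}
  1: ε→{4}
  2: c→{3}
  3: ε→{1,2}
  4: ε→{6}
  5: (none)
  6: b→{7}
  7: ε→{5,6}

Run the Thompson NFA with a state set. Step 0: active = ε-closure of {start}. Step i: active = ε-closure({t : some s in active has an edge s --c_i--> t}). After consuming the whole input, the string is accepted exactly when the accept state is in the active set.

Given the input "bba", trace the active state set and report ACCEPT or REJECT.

S₀ = ε-closure({0}) = {0,1,2,4,6}
'b' @ 1: {5,6,7}  [accepting]
'b' @ 2: {5,6,7}  [accepting]
'a' @ 3: {}  — no active states
final: {}; accept 5 not in set

Answer: REJECT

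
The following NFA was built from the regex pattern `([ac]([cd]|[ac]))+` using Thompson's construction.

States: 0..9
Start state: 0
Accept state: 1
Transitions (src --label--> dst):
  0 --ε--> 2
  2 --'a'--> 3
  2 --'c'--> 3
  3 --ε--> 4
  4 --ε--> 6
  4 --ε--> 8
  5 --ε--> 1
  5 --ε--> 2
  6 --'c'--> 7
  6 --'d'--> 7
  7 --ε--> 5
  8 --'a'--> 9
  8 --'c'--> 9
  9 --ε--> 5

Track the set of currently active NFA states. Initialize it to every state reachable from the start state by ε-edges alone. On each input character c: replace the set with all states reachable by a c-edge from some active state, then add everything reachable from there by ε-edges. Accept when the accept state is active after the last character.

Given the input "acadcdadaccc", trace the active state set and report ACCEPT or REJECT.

Answer: ACCEPT

Steps:
initial (ε-close {0}): {0,2}
'a' @ 1: {3,4,6,8}
'c' @ 2: {1,2,5,7,9}  [accepting]
'a' @ 3: {3,4,6,8}
'd' @ 4: {1,2,5,7}  [accepting]
'c' @ 5: {3,4,6,8}
'd' @ 6: {1,2,5,7}  [accepting]
'a' @ 7: {3,4,6,8}
'd' @ 8: {1,2,5,7}  [accepting]
'a' @ 9: {3,4,6,8}
'c' @ 10: {1,2,5,7,9}  [accepting]
'c' @ 11: {3,4,6,8}
'c' @ 12: {1,2,5,7,9}  [accepting]
end set {1,2,5,7,9} — state 1 in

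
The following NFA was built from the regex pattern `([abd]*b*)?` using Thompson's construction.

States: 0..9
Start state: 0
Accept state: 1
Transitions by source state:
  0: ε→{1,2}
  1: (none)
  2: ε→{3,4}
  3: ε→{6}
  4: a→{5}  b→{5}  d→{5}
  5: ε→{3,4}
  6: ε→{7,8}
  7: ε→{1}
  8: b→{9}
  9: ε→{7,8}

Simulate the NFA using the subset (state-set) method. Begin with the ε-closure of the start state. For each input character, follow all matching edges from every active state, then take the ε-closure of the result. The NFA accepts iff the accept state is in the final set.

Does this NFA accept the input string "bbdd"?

Answer: ACCEPT

Steps:
start: ε-closure({0}) = {0,1,2,3,4,6,7,8}
'b' @ 1: {1,3,4,5,6,7,8,9}  (accept∈set)
'b' @ 2: {1,3,4,5,6,7,8,9}  (accept∈set)
'd' @ 3: {1,3,4,5,6,7,8}  (accept∈set)
'd' @ 4: {1,3,4,5,6,7,8}  (accept∈set)
after full input: {1,3,4,5,6,7,8}  (accept=1 in)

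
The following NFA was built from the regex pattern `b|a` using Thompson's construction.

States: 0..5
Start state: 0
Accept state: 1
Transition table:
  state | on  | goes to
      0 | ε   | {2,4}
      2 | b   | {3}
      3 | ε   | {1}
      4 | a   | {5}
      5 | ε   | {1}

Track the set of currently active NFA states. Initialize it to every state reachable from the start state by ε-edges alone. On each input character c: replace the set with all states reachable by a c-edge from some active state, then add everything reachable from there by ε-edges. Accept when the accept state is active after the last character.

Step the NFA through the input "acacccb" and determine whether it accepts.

Answer: REJECT

Derivation:
initial (ε-close {0}): {0,2,4}
'a' @ 1: {1,5}  ✓accept
'c' @ 2: {}  — no active states
rest 'acccb' ignored (set empty)
after full input: {}  (accept=1 not in)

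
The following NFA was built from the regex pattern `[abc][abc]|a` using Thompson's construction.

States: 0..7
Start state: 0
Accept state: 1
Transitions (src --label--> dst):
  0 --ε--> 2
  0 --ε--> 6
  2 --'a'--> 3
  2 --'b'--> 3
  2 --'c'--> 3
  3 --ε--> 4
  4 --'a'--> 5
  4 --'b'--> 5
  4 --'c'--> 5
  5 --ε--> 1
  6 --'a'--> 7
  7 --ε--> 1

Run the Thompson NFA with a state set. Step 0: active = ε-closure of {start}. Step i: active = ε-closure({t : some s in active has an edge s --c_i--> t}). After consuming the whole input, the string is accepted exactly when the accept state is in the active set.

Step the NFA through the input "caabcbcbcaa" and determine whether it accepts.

initial (ε-close {0}): {0,2,6}
'c' @ 1: {3,4}
'a' @ 2: {1,5}  ✓accept
'a' @ 3: {}  — no active states
rest 'bcbcbcaa' ignored (set empty)
after full input: {}  (accept=1 not in)

Answer: REJECT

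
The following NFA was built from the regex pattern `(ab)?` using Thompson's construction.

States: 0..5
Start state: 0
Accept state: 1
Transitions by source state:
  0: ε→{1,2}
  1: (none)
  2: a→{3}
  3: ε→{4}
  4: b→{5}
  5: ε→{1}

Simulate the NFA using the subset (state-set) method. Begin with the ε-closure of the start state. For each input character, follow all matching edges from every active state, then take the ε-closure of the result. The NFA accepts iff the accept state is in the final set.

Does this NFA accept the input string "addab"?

Answer: REJECT

Trace:
S₀ = ε-closure({0}) = {0,1,2}
'a' @ 1: {3,4}
'd' @ 2: {}  — dead — no transitions
rest 'dab' ignored (set empty)
final: {}; accept 1 not in set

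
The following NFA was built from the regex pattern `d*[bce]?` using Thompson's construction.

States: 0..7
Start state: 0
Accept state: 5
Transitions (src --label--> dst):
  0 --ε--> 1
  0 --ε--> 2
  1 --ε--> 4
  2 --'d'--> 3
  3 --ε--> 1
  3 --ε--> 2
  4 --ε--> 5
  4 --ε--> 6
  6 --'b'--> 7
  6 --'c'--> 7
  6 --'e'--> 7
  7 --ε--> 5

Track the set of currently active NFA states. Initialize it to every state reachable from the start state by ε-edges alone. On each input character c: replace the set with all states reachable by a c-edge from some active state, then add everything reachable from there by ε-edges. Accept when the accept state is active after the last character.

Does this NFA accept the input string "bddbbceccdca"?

initial (ε-close {0}): {0,1,2,4,5,6}
'b' @ 1: {5,7}  [accepting]
'd' @ 2: {}  — state set empty
rest 'dbbceccdca' ignored (set empty)
end set {} — state 5 not in

Answer: REJECT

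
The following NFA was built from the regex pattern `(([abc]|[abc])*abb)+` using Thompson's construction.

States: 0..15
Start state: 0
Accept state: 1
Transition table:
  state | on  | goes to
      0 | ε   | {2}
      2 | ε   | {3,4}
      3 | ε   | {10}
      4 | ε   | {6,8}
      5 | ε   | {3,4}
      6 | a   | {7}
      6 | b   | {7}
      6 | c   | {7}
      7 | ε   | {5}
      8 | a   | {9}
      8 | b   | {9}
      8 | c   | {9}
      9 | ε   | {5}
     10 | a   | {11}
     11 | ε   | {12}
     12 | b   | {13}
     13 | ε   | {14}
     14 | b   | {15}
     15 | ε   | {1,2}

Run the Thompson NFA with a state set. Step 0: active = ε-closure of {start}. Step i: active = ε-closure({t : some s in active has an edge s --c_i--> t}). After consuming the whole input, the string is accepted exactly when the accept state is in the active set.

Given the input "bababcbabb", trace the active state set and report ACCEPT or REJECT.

start: ε-closure({0}) = {0,2,3,4,6,8,10}
'b' @ 1: {3,4,5,6,7,8,9,10}
'a' @ 2: {3,4,5,6,7,8,9,10,11,12}
'b' @ 3: {3,4,5,6,7,8,9,10,13,14}
'a' @ 4: {3,4,5,6,7,8,9,10,11,12}
'b' @ 5: {3,4,5,6,7,8,9,10,13,14}
'c' @ 6: {3,4,5,6,7,8,9,10}
'b' @ 7: {3,4,5,6,7,8,9,10}
'a' @ 8: {3,4,5,6,7,8,9,10,11,12}
'b' @ 9: {3,4,5,6,7,8,9,10,13,14}
'b' @ 10: {1,2,3,4,5,6,7,8,9,10,15}  (accept∈set)
final: {1,2,3,4,5,6,7,8,9,10,15}; accept 1 in set

Answer: ACCEPT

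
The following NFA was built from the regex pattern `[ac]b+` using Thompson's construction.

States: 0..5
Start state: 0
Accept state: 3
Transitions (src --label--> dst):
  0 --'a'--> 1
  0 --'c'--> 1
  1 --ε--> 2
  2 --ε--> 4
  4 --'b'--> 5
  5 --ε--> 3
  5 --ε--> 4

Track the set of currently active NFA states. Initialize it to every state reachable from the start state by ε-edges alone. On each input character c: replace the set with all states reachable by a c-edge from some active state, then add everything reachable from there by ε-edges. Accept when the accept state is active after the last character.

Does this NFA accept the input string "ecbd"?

Answer: REJECT

Steps:
initial (ε-close {0}): {0}
'e' @ 1: {}  — no active states
rest 'cbd' ignored (set empty)
after full input: {}  (accept=3 not in)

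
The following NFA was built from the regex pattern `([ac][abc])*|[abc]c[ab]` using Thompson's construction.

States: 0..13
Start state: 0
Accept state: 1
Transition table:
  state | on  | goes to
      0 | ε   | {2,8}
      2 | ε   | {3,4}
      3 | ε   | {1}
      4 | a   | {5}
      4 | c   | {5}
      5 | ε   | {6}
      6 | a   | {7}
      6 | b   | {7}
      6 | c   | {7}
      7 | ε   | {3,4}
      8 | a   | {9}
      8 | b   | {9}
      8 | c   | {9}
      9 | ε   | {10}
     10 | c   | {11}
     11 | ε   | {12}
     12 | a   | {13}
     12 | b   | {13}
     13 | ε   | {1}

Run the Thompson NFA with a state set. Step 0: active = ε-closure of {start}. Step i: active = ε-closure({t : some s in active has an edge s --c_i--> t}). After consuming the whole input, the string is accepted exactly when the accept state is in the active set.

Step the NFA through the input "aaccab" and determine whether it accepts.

S₀ = ε-closure({0}) = {0,1,2,3,4,8}
'a' @ 1: {5,6,9,10}
'a' @ 2: {1,3,4,7}  ✓accept
'c' @ 3: {5,6}
'c' @ 4: {1,3,4,7}  ✓accept
'a' @ 5: {5,6}
'b' @ 6: {1,3,4,7}  ✓accept
final: {1,3,4,7}; accept 1 in set

Answer: ACCEPT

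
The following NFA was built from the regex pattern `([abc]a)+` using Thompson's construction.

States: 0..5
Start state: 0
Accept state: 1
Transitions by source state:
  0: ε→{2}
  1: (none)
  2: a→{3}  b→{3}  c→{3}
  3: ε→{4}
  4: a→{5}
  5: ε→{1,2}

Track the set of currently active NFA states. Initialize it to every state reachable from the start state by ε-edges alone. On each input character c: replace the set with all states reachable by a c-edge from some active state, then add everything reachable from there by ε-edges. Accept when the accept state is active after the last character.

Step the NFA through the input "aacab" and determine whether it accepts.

initial (ε-close {0}): {0,2}
'a' @ 1: {3,4}
'a' @ 2: {1,2,5}  (accept∈set)
'c' @ 3: {3,4}
'a' @ 4: {1,2,5}  (accept∈set)
'b' @ 5: {3,4}
after full input: {3,4}  (accept=1 not in)

Answer: REJECT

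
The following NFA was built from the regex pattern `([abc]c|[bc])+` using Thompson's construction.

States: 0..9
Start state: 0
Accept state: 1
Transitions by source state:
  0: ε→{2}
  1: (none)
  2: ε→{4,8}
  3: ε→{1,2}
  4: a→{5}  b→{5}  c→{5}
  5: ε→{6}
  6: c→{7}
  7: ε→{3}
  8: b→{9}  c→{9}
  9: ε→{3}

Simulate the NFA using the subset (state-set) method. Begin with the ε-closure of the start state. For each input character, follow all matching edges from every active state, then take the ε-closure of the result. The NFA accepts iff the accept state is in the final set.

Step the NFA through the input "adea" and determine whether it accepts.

Answer: REJECT

Trace:
start: ε-closure({0}) = {0,2,4,8}
'a' @ 1: {5,6}
'd' @ 2: {}  — no active states
rest 'ea' ignored (set empty)
after full input: {}  (accept=1 not in)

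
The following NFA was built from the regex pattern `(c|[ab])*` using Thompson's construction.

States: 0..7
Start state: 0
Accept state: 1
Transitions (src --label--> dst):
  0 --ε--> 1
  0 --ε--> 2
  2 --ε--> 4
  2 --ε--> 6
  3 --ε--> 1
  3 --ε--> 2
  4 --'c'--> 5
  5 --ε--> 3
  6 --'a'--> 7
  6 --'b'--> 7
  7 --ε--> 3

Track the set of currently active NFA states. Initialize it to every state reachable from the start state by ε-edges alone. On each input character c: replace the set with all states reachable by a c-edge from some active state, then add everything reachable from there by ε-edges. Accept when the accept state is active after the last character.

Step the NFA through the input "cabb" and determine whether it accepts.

Answer: ACCEPT

Derivation:
start: ε-closure({0}) = {0,1,2,4,6}
'c' @ 1: {1,2,3,4,5,6}  (accept∈set)
'a' @ 2: {1,2,3,4,6,7}  (accept∈set)
'b' @ 3: {1,2,3,4,6,7}  (accept∈set)
'b' @ 4: {1,2,3,4,6,7}  (accept∈set)
end set {1,2,3,4,6,7} — state 1 in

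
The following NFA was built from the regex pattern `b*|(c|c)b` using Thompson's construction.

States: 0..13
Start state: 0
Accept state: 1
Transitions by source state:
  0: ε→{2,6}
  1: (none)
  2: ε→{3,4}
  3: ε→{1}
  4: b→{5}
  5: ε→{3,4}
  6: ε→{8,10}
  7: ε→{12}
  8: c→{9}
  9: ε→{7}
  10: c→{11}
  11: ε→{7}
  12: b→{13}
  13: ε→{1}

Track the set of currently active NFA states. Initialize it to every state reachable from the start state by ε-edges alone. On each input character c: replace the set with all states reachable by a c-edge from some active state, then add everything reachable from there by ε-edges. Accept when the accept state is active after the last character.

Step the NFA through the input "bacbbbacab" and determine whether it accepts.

Answer: REJECT

Derivation:
initial (ε-close {0}): {0,1,2,3,4,6,8,10}
'b' @ 1: {1,3,4,5}  [accepting]
'a' @ 2: {}  — state set empty
rest 'cbbbacab' ignored (set empty)
end set {} — state 1 not in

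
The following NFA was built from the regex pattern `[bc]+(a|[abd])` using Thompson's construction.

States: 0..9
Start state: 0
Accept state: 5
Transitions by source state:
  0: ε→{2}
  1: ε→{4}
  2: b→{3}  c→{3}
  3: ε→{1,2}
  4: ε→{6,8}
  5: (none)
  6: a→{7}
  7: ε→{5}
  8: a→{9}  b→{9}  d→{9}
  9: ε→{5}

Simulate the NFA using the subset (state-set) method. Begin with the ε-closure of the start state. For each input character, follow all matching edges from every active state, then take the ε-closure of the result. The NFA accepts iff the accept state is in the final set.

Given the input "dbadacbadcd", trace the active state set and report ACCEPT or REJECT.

S₀ = ε-closure({0}) = {0,2}
'd' @ 1: {}  — state set empty
rest 'badacbadcd' ignored (set empty)
end set {} — state 5 not in

Answer: REJECT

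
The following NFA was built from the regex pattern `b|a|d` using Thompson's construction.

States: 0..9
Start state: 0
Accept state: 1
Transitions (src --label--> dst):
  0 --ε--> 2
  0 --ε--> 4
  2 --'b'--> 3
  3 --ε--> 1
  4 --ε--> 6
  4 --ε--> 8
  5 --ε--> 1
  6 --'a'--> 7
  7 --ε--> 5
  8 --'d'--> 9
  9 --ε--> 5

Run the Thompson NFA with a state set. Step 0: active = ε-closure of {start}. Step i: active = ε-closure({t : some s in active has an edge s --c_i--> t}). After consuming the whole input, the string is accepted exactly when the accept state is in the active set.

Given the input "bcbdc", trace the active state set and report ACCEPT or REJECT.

start: ε-closure({0}) = {0,2,4,6,8}
'b' @ 1: {1,3}  ✓accept
'c' @ 2: {}  — state set empty
rest 'bdc' ignored (set empty)
end set {} — state 1 not in

Answer: REJECT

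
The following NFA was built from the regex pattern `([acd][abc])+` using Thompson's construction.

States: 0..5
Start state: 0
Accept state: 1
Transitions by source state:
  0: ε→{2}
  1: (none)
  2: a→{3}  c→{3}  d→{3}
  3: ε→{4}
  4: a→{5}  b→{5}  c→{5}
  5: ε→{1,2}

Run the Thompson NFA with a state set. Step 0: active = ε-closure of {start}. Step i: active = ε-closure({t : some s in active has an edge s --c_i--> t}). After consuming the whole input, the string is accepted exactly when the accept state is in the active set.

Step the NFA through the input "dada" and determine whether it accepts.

Answer: ACCEPT

Trace:
S₀ = ε-closure({0}) = {0,2}
'd' @ 1: {3,4}
'a' @ 2: {1,2,5}  (accept∈set)
'd' @ 3: {3,4}
'a' @ 4: {1,2,5}  (accept∈set)
final: {1,2,5}; accept 1 in set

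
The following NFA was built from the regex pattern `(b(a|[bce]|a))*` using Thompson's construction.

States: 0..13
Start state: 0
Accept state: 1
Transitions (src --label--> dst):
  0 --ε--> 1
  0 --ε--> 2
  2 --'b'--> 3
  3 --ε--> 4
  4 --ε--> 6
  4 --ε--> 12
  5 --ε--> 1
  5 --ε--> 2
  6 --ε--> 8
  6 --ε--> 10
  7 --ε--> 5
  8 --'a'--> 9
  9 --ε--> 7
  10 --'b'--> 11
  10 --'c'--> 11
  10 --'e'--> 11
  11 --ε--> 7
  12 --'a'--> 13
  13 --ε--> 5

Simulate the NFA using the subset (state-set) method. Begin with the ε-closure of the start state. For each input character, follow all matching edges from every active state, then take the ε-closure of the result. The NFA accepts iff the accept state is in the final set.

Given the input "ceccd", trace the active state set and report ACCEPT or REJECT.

start: ε-closure({0}) = {0,1,2}
'c' @ 1: {}  — no active states
rest 'eccd' ignored (set empty)
final: {}; accept 1 not in set

Answer: REJECT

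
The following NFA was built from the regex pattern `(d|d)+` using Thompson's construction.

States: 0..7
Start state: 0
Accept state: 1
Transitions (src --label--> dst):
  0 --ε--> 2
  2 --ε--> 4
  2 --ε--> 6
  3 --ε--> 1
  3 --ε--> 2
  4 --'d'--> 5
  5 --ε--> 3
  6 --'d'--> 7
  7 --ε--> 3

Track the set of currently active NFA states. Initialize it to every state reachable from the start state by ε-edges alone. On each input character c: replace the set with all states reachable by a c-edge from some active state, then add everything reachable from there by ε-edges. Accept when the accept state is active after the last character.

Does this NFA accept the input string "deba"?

initial (ε-close {0}): {0,2,4,6}
'd' @ 1: {1,2,3,4,5,6,7}  ✓accept
'e' @ 2: {}  — no active states
rest 'ba' ignored (set empty)
final: {}; accept 1 not in set

Answer: REJECT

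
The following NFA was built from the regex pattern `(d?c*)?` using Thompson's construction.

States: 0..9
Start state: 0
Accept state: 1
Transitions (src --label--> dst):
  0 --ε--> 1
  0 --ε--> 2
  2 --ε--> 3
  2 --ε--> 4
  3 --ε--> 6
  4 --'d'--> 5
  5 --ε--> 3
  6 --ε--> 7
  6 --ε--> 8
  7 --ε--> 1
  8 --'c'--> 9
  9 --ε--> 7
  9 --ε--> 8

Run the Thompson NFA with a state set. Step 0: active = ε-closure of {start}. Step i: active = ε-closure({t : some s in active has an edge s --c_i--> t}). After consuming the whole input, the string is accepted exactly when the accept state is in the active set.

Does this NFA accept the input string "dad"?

S₀ = ε-closure({0}) = {0,1,2,3,4,6,7,8}
'd' @ 1: {1,3,5,6,7,8}  ✓accept
'a' @ 2: {}  — state set empty
rest 'd' ignored (set empty)
after full input: {}  (accept=1 not in)

Answer: REJECT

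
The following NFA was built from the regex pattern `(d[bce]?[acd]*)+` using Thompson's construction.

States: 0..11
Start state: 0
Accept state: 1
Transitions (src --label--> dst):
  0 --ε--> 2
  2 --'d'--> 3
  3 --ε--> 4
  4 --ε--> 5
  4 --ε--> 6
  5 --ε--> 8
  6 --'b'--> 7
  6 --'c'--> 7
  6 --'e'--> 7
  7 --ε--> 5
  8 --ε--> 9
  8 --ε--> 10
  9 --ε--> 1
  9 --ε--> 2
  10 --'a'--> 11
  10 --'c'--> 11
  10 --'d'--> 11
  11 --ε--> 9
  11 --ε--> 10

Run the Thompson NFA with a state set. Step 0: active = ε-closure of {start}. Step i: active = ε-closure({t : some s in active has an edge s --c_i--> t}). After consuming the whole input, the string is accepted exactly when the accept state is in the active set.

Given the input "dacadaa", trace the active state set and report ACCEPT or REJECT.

Answer: ACCEPT

Trace:
start: ε-closure({0}) = {0,2}
'd' @ 1: {1,2,3,4,5,6,8,9,10}  ✓accept
'a' @ 2: {1,2,9,10,11}  ✓accept
'c' @ 3: {1,2,9,10,11}  ✓accept
'a' @ 4: {1,2,9,10,11}  ✓accept
'd' @ 5: {1,2,3,4,5,6,8,9,10,11}  ✓accept
'a' @ 6: {1,2,9,10,11}  ✓accept
'a' @ 7: {1,2,9,10,11}  ✓accept
final: {1,2,9,10,11}; accept 1 in set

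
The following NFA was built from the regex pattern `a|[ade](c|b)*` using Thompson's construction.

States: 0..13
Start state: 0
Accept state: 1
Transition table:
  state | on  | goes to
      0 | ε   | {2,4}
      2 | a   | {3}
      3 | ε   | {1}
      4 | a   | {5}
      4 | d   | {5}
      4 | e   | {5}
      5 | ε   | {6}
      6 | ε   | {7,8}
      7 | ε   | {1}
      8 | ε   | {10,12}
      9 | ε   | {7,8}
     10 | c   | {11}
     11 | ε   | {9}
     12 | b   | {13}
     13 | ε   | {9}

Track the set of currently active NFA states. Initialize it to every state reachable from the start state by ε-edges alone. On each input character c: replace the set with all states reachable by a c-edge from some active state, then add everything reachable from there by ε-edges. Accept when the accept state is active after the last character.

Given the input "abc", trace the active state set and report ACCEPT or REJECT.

start: ε-closure({0}) = {0,2,4}
'a' @ 1: {1,3,5,6,7,8,10,12}  [accepting]
'b' @ 2: {1,7,8,9,10,12,13}  [accepting]
'c' @ 3: {1,7,8,9,10,11,12}  [accepting]
final: {1,7,8,9,10,11,12}; accept 1 in set

Answer: ACCEPT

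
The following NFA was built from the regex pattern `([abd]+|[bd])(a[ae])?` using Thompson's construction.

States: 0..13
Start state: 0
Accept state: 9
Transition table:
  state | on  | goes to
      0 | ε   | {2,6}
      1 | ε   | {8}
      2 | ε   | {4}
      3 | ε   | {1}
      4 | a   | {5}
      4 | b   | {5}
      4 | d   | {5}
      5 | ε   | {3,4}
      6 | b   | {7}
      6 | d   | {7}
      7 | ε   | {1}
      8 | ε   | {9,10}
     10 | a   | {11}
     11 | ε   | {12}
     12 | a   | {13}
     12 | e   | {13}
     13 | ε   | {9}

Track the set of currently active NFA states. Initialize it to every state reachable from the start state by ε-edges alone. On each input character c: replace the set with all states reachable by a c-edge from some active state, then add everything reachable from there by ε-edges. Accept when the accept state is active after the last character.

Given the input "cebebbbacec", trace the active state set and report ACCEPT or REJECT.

Answer: REJECT

Derivation:
initial (ε-close {0}): {0,2,4,6}
'c' @ 1: {}  — no active states
rest 'ebebbbacec' ignored (set empty)
end set {} — state 9 not in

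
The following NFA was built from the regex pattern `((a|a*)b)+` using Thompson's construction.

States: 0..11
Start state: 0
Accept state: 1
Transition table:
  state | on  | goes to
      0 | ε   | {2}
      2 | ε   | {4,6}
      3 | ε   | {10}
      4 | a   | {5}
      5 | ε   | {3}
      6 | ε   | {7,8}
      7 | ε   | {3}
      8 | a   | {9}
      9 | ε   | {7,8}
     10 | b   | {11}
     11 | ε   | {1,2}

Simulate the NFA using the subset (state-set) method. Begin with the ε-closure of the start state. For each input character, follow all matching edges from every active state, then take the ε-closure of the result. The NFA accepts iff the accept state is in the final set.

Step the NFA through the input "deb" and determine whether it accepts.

Answer: REJECT

Trace:
initial (ε-close {0}): {0,2,3,4,6,7,8,10}
'd' @ 1: {}  — state set empty
rest 'eb' ignored (set empty)
final: {}; accept 1 not in set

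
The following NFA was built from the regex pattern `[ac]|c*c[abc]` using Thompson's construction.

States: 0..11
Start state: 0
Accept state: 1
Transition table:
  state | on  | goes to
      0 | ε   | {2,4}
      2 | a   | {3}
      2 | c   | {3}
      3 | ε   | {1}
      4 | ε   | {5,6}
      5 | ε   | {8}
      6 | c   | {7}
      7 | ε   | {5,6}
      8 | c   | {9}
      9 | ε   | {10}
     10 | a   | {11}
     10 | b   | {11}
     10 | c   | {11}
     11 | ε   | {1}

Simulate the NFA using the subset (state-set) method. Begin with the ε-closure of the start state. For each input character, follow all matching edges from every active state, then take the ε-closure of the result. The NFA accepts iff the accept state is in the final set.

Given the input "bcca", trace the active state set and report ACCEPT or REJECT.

start: ε-closure({0}) = {0,2,4,5,6,8}
'b' @ 1: {}  — no active states
rest 'cca' ignored (set empty)
final: {}; accept 1 not in set

Answer: REJECT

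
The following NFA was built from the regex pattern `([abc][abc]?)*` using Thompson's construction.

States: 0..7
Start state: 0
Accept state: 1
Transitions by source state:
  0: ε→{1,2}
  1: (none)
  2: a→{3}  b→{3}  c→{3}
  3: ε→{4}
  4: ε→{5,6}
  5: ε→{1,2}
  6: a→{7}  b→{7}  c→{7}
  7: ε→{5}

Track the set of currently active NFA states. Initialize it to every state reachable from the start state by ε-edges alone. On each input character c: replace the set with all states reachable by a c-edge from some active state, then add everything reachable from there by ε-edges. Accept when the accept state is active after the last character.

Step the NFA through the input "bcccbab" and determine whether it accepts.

Answer: ACCEPT

Trace:
start: ε-closure({0}) = {0,1,2}
'b' @ 1: {1,2,3,4,5,6}  [accepting]
'c' @ 2: {1,2,3,4,5,6,7}  [accepting]
'c' @ 3: {1,2,3,4,5,6,7}  [accepting]
'c' @ 4: {1,2,3,4,5,6,7}  [accepting]
'b' @ 5: {1,2,3,4,5,6,7}  [accepting]
'a' @ 6: {1,2,3,4,5,6,7}  [accepting]
'b' @ 7: {1,2,3,4,5,6,7}  [accepting]
final: {1,2,3,4,5,6,7}; accept 1 in set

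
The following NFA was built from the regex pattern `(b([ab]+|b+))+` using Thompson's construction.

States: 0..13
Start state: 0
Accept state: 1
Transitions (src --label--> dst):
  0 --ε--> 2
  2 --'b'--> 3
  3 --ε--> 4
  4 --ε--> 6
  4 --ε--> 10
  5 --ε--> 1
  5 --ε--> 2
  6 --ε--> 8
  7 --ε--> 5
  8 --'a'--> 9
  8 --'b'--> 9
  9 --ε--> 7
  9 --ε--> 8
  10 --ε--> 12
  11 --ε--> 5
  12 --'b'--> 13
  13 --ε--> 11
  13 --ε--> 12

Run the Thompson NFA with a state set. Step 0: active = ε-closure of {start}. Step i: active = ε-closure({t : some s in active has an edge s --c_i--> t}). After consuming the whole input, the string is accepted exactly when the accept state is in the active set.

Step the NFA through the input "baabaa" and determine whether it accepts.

S₀ = ε-closure({0}) = {0,2}
'b' @ 1: {3,4,6,8,10,12}
'a' @ 2: {1,2,5,7,8,9}  [accepting]
'a' @ 3: {1,2,5,7,8,9}  [accepting]
'b' @ 4: {1,2,3,4,5,6,7,8,9,10,12}  [accepting]
'a' @ 5: {1,2,5,7,8,9}  [accepting]
'a' @ 6: {1,2,5,7,8,9}  [accepting]
end set {1,2,5,7,8,9} — state 1 in

Answer: ACCEPT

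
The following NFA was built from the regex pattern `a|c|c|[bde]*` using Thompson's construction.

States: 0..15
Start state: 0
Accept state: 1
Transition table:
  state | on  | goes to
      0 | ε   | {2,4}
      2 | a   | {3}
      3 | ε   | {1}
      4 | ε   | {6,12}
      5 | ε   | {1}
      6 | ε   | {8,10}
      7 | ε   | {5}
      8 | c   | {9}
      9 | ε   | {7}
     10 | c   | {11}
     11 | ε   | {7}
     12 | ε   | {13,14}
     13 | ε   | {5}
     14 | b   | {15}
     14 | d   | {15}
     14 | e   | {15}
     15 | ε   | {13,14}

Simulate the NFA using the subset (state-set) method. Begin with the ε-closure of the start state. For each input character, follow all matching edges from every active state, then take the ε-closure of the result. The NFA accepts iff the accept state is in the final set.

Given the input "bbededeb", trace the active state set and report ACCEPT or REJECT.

Answer: ACCEPT

Trace:
start: ε-closure({0}) = {0,1,2,4,5,6,8,10,12,13,14}
'b' @ 1: {1,5,13,14,15}  [accepting]
'b' @ 2: {1,5,13,14,15}  [accepting]
'e' @ 3: {1,5,13,14,15}  [accepting]
'd' @ 4: {1,5,13,14,15}  [accepting]
'e' @ 5: {1,5,13,14,15}  [accepting]
'd' @ 6: {1,5,13,14,15}  [accepting]
'e' @ 7: {1,5,13,14,15}  [accepting]
'b' @ 8: {1,5,13,14,15}  [accepting]
after full input: {1,5,13,14,15}  (accept=1 in)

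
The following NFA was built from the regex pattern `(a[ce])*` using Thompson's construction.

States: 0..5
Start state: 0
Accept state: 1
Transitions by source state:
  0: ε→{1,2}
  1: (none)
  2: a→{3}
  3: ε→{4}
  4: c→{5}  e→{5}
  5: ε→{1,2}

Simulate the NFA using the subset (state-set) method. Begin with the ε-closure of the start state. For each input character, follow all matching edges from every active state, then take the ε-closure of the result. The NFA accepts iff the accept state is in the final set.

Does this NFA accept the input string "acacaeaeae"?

Answer: ACCEPT

Steps:
S₀ = ε-closure({0}) = {0,1,2}
'a' @ 1: {3,4}
'c' @ 2: {1,2,5}  [accepting]
'a' @ 3: {3,4}
'c' @ 4: {1,2,5}  [accepting]
'a' @ 5: {3,4}
'e' @ 6: {1,2,5}  [accepting]
'a' @ 7: {3,4}
'e' @ 8: {1,2,5}  [accepting]
'a' @ 9: {3,4}
'e' @ 10: {1,2,5}  [accepting]
end set {1,2,5} — state 1 in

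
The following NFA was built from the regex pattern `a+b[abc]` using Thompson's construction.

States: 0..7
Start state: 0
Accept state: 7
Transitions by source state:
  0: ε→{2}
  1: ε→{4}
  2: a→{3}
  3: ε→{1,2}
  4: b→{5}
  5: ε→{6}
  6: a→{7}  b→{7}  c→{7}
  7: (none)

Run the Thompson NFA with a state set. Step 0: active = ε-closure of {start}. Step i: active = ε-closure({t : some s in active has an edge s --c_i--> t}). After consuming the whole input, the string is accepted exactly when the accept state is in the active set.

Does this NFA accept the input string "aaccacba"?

Answer: REJECT

Steps:
S₀ = ε-closure({0}) = {0,2}
'a' @ 1: {1,2,3,4}
'a' @ 2: {1,2,3,4}
'c' @ 3: {}  — dead — no transitions
rest 'cacba' ignored (set empty)
end set {} — state 7 not in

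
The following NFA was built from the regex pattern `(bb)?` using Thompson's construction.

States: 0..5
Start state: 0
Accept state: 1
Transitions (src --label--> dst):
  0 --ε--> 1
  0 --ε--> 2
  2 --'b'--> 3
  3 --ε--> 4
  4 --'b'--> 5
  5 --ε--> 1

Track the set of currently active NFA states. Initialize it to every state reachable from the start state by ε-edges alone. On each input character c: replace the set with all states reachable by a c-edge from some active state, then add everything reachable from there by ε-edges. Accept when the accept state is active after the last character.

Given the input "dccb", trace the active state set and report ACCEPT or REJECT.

Answer: REJECT

Trace:
S₀ = ε-closure({0}) = {0,1,2}
'd' @ 1: {}  — no active states
rest 'ccb' ignored (set empty)
after full input: {}  (accept=1 not in)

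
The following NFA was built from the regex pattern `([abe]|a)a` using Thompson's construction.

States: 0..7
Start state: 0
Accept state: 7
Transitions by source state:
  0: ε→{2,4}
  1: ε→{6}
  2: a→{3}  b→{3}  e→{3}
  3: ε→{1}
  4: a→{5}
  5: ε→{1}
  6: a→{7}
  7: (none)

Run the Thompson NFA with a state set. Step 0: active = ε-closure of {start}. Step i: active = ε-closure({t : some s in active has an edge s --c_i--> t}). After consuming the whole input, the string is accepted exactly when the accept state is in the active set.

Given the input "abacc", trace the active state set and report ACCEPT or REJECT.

Answer: REJECT

Derivation:
initial (ε-close {0}): {0,2,4}
'a' @ 1: {1,3,5,6}
'b' @ 2: {}  — no active states
rest 'acc' ignored (set empty)
after full input: {}  (accept=7 not in)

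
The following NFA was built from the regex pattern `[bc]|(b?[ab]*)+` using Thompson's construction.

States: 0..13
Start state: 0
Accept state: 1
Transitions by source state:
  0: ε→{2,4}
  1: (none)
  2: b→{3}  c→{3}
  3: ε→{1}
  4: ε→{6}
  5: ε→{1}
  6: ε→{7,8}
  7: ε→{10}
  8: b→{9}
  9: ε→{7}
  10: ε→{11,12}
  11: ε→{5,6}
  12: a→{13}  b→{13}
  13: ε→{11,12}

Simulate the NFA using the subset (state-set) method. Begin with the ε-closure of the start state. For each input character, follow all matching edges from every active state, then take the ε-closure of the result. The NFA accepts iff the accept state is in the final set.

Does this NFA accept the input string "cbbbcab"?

Answer: REJECT

Trace:
S₀ = ε-closure({0}) = {0,1,2,4,5,6,7,8,10,11,12}
'c' @ 1: {1,3}  (accept∈set)
'b' @ 2: {}  — dead — no transitions
rest 'bbcab' ignored (set empty)
after full input: {}  (accept=1 not in)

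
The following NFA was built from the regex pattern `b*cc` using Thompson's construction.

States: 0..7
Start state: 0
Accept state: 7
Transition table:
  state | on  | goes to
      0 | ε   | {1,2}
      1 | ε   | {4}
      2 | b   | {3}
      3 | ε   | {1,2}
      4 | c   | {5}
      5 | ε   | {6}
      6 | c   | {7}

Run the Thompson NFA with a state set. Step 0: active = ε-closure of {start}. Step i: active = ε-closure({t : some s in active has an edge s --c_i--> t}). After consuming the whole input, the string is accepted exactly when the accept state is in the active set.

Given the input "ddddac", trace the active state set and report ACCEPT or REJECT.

initial (ε-close {0}): {0,1,2,4}
'd' @ 1: {}  — state set empty
rest 'dddac' ignored (set empty)
final: {}; accept 7 not in set

Answer: REJECT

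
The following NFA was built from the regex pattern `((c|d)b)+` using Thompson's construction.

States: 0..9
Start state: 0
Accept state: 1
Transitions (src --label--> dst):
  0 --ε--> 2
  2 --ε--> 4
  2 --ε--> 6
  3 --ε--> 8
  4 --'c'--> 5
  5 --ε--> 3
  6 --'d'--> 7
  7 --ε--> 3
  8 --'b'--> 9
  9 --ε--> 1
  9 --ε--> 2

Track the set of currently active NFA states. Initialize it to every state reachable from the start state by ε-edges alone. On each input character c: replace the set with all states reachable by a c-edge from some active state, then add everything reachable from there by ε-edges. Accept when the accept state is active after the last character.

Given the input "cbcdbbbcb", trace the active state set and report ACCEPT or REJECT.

initial (ε-close {0}): {0,2,4,6}
'c' @ 1: {3,5,8}
'b' @ 2: {1,2,4,6,9}  [accepting]
'c' @ 3: {3,5,8}
'd' @ 4: {}  — no active states
rest 'bbbcb' ignored (set empty)
end set {} — state 1 not in

Answer: REJECT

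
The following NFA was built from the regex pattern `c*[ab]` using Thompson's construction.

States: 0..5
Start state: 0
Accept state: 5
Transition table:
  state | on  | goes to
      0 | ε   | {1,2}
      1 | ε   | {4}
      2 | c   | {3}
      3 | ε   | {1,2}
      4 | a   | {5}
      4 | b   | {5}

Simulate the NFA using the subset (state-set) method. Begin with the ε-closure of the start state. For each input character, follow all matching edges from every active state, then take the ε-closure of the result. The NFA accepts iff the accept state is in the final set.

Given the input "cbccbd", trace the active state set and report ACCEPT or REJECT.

start: ε-closure({0}) = {0,1,2,4}
'c' @ 1: {1,2,3,4}
'b' @ 2: {5}  [accepting]
'c' @ 3: {}  — state set empty
rest 'cbd' ignored (set empty)
final: {}; accept 5 not in set

Answer: REJECT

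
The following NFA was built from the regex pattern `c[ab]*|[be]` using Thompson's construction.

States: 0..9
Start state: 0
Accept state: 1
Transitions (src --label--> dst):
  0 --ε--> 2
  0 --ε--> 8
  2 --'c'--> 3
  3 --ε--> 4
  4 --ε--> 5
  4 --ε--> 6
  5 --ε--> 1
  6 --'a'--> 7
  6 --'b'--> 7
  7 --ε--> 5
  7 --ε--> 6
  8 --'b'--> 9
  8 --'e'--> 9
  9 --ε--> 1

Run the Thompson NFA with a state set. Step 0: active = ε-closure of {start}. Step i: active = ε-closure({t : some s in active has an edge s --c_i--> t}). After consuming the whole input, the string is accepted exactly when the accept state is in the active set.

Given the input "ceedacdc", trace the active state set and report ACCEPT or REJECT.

Answer: REJECT

Trace:
start: ε-closure({0}) = {0,2,8}
'c' @ 1: {1,3,4,5,6}  [accepting]
'e' @ 2: {}  — dead — no transitions
rest 'edacdc' ignored (set empty)
after full input: {}  (accept=1 not in)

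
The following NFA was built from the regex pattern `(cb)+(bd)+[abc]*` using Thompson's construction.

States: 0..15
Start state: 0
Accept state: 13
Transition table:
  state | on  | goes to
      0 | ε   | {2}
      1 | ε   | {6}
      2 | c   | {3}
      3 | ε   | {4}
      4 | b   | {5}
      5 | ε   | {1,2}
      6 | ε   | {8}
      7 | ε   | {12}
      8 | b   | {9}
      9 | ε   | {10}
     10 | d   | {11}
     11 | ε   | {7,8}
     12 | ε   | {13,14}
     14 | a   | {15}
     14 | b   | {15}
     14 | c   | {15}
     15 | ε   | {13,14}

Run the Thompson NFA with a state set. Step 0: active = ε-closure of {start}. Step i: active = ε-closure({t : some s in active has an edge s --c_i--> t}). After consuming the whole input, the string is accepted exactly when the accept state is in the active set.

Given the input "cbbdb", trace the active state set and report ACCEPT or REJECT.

S₀ = ε-closure({0}) = {0,2}
'c' @ 1: {3,4}
'b' @ 2: {1,2,5,6,8}
'b' @ 3: {9,10}
'd' @ 4: {7,8,11,12,13,14}  [accepting]
'b' @ 5: {9,10,13,14,15}  [accepting]
end set {9,10,13,14,15} — state 13 in

Answer: ACCEPT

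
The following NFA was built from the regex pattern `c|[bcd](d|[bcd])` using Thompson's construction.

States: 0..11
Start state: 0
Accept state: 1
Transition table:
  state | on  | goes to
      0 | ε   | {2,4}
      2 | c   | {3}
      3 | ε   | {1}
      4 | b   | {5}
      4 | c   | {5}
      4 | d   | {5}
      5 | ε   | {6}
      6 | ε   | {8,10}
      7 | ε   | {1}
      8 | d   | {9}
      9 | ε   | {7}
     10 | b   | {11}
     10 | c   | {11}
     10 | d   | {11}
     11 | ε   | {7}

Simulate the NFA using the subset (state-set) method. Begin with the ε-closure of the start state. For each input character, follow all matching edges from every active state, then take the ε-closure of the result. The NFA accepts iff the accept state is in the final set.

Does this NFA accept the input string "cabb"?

Answer: REJECT

Derivation:
start: ε-closure({0}) = {0,2,4}
'c' @ 1: {1,3,5,6,8,10}  ✓accept
'a' @ 2: {}  — state set empty
rest 'bb' ignored (set empty)
after full input: {}  (accept=1 not in)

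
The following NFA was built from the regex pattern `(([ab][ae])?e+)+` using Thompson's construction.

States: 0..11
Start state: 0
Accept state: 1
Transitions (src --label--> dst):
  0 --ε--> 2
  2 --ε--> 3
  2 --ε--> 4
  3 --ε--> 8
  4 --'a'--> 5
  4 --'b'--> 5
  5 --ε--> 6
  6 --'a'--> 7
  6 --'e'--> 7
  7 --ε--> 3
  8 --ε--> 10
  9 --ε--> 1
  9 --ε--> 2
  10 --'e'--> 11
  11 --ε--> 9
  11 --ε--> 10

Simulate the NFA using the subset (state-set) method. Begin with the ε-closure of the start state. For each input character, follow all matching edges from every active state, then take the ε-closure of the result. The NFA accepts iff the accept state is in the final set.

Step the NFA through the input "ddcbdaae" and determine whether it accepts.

Answer: REJECT

Steps:
S₀ = ε-closure({0}) = {0,2,3,4,8,10}
'd' @ 1: {}  — state set empty
rest 'dcbdaae' ignored (set empty)
end set {} — state 1 not in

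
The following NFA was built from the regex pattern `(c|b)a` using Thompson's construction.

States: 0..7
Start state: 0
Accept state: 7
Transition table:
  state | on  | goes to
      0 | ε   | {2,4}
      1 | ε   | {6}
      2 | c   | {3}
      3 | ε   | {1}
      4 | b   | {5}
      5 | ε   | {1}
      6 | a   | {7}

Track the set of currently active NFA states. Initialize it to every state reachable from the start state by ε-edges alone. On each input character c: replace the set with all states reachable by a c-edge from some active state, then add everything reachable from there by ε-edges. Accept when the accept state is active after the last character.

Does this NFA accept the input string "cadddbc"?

initial (ε-close {0}): {0,2,4}
'c' @ 1: {1,3,6}
'a' @ 2: {7}  (accept∈set)
'd' @ 3: {}  — state set empty
rest 'ddbc' ignored (set empty)
end set {} — state 7 not in

Answer: REJECT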